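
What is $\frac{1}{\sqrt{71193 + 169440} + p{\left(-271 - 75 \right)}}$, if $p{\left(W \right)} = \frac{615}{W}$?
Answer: $\frac{70930}{9602414001} + \frac{119716 \sqrt{26737}}{9602414001} \approx 0.002046$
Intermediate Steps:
$\frac{1}{\sqrt{71193 + 169440} + p{\left(-271 - 75 \right)}} = \frac{1}{\sqrt{71193 + 169440} + \frac{615}{-271 - 75}} = \frac{1}{\sqrt{240633} + \frac{615}{-271 - 75}} = \frac{1}{3 \sqrt{26737} + \frac{615}{-346}} = \frac{1}{3 \sqrt{26737} + 615 \left(- \frac{1}{346}\right)} = \frac{1}{3 \sqrt{26737} - \frac{615}{346}} = \frac{1}{- \frac{615}{346} + 3 \sqrt{26737}}$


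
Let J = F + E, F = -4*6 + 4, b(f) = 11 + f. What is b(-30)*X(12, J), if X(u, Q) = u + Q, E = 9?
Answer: -19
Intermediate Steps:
F = -20 (F = -24 + 4 = -20)
J = -11 (J = -20 + 9 = -11)
X(u, Q) = Q + u
b(-30)*X(12, J) = (11 - 30)*(-11 + 12) = -19*1 = -19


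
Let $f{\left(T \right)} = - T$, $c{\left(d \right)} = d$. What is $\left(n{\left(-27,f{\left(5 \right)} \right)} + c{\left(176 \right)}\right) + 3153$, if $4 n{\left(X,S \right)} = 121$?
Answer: $\frac{13437}{4} \approx 3359.3$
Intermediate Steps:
$n{\left(X,S \right)} = \frac{121}{4}$ ($n{\left(X,S \right)} = \frac{1}{4} \cdot 121 = \frac{121}{4}$)
$\left(n{\left(-27,f{\left(5 \right)} \right)} + c{\left(176 \right)}\right) + 3153 = \left(\frac{121}{4} + 176\right) + 3153 = \frac{825}{4} + 3153 = \frac{13437}{4}$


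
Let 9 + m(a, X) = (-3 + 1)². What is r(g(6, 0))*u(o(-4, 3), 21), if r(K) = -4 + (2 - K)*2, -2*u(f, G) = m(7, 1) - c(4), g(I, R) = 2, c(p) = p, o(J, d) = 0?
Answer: -18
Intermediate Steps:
m(a, X) = -5 (m(a, X) = -9 + (-3 + 1)² = -9 + (-2)² = -9 + 4 = -5)
u(f, G) = 9/2 (u(f, G) = -(-5 - 1*4)/2 = -(-5 - 4)/2 = -½*(-9) = 9/2)
r(K) = -2*K (r(K) = -4 + (4 - 2*K) = -2*K)
r(g(6, 0))*u(o(-4, 3), 21) = -2*2*(9/2) = -4*9/2 = -18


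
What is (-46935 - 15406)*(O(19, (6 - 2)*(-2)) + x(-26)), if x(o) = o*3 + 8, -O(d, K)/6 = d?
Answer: 11470744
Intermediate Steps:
O(d, K) = -6*d
x(o) = 8 + 3*o (x(o) = 3*o + 8 = 8 + 3*o)
(-46935 - 15406)*(O(19, (6 - 2)*(-2)) + x(-26)) = (-46935 - 15406)*(-6*19 + (8 + 3*(-26))) = -62341*(-114 + (8 - 78)) = -62341*(-114 - 70) = -62341*(-184) = 11470744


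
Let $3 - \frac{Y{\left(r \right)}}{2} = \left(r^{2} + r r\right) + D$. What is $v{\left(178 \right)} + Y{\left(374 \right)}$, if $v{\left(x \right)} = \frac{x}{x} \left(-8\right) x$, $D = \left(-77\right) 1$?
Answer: $-560768$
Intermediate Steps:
$D = -77$
$v{\left(x \right)} = - 8 x$ ($v{\left(x \right)} = 1 \left(-8\right) x = - 8 x$)
$Y{\left(r \right)} = 160 - 4 r^{2}$ ($Y{\left(r \right)} = 6 - 2 \left(\left(r^{2} + r r\right) - 77\right) = 6 - 2 \left(\left(r^{2} + r^{2}\right) - 77\right) = 6 - 2 \left(2 r^{2} - 77\right) = 6 - 2 \left(-77 + 2 r^{2}\right) = 6 - \left(-154 + 4 r^{2}\right) = 160 - 4 r^{2}$)
$v{\left(178 \right)} + Y{\left(374 \right)} = \left(-8\right) 178 + \left(160 - 4 \cdot 374^{2}\right) = -1424 + \left(160 - 559504\right) = -1424 - 559344 = -560768$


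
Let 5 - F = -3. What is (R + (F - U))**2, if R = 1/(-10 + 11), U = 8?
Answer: 1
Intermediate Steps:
F = 8 (F = 5 - 1*(-3) = 5 + 3 = 8)
R = 1 (R = 1/1 = 1)
(R + (F - U))**2 = (1 + (8 - 1*8))**2 = (1 + (8 - 8))**2 = (1 + 0)**2 = 1**2 = 1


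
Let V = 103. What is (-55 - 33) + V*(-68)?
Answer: -7092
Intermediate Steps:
(-55 - 33) + V*(-68) = (-55 - 33) + 103*(-68) = -88 - 7004 = -7092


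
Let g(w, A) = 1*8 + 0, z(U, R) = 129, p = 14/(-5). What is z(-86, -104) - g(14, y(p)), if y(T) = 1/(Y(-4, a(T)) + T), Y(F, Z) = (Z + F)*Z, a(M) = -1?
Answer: 121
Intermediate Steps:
p = -14/5 (p = 14*(-1/5) = -14/5 ≈ -2.8000)
Y(F, Z) = Z*(F + Z) (Y(F, Z) = (F + Z)*Z = Z*(F + Z))
y(T) = 1/(5 + T) (y(T) = 1/(-(-4 - 1) + T) = 1/(-1*(-5) + T) = 1/(5 + T))
g(w, A) = 8 (g(w, A) = 8 + 0 = 8)
z(-86, -104) - g(14, y(p)) = 129 - 1*8 = 129 - 8 = 121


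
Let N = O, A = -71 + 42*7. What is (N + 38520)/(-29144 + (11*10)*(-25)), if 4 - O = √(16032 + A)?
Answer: -19262/15947 + √16255/31894 ≈ -1.2039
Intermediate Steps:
A = 223 (A = -71 + 294 = 223)
O = 4 - √16255 (O = 4 - √(16032 + 223) = 4 - √16255 ≈ -123.50)
N = 4 - √16255 ≈ -123.50
(N + 38520)/(-29144 + (11*10)*(-25)) = ((4 - √16255) + 38520)/(-29144 + (11*10)*(-25)) = (38524 - √16255)/(-29144 + 110*(-25)) = (38524 - √16255)/(-29144 - 2750) = (38524 - √16255)/(-31894) = (38524 - √16255)*(-1/31894) = -19262/15947 + √16255/31894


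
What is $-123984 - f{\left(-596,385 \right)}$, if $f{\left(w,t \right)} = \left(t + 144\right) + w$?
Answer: $-123917$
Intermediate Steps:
$f{\left(w,t \right)} = 144 + t + w$ ($f{\left(w,t \right)} = \left(144 + t\right) + w = 144 + t + w$)
$-123984 - f{\left(-596,385 \right)} = -123984 - \left(144 + 385 - 596\right) = -123984 - -67 = -123984 + 67 = -123917$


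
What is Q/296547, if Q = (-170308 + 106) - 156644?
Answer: -326846/296547 ≈ -1.1022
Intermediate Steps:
Q = -326846 (Q = -170202 - 156644 = -326846)
Q/296547 = -326846/296547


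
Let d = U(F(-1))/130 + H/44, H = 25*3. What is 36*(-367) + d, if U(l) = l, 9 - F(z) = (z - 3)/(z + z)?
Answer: -37781291/2860 ≈ -13210.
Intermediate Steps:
F(z) = 9 - (-3 + z)/(2*z) (F(z) = 9 - (z - 3)/(z + z) = 9 - (-3 + z)/(2*z))
H = 75
d = 5029/2860 (d = ((1/2)*(3 + 17*(-1))/(-1))/130 + 75/44 = ((1/2)*(-1)*(3 - 17))*(1/130) + 75*(1/44) = ((1/2)*(-1)*(-14))*(1/130) + 75/44 = 7*(1/130) + 75/44 = 7/130 + 75/44 = 5029/2860 ≈ 1.7584)
36*(-367) + d = 36*(-367) + 5029/2860 = -13212 + 5029/2860 = -37781291/2860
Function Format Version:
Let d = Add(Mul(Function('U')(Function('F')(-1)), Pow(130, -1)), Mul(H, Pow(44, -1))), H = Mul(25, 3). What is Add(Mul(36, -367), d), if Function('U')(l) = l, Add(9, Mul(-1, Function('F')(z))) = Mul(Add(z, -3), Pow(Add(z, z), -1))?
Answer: Rational(-37781291, 2860) ≈ -13210.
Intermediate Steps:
Function('F')(z) = Add(9, Mul(Rational(-1, 2), Pow(z, -1), Add(-3, z))) (Function('F')(z) = Add(9, Mul(-1, Mul(Add(z, -3), Pow(Add(z, z), -1)))) = Add(9, Mul(-1, Mul(Add(-3, z), Pow(Mul(2, z), -1)))) = Add(9, Mul(-1, Mul(Add(-3, z), Mul(Rational(1, 2), Pow(z, -1))))) = Add(9, Mul(-1, Mul(Rational(1, 2), Pow(z, -1), Add(-3, z)))) = Add(9, Mul(Rational(-1, 2), Pow(z, -1), Add(-3, z))))
H = 75
d = Rational(5029, 2860) (d = Add(Mul(Mul(Rational(1, 2), Pow(-1, -1), Add(3, Mul(17, -1))), Pow(130, -1)), Mul(75, Pow(44, -1))) = Add(Mul(Mul(Rational(1, 2), -1, Add(3, -17)), Rational(1, 130)), Mul(75, Rational(1, 44))) = Add(Mul(Mul(Rational(1, 2), -1, -14), Rational(1, 130)), Rational(75, 44)) = Add(Mul(7, Rational(1, 130)), Rational(75, 44)) = Add(Rational(7, 130), Rational(75, 44)) = Rational(5029, 2860) ≈ 1.7584)
Add(Mul(36, -367), d) = Add(Mul(36, -367), Rational(5029, 2860)) = Add(-13212, Rational(5029, 2860)) = Rational(-37781291, 2860)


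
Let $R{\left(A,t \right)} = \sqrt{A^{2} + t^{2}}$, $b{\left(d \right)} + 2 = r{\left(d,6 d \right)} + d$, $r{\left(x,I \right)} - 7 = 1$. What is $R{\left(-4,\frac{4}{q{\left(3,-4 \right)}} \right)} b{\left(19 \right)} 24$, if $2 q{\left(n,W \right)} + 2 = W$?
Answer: $800 \sqrt{10} \approx 2529.8$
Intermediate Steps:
$r{\left(x,I \right)} = 8$ ($r{\left(x,I \right)} = 7 + 1 = 8$)
$q{\left(n,W \right)} = -1 + \frac{W}{2}$
$b{\left(d \right)} = 6 + d$ ($b{\left(d \right)} = -2 + \left(8 + d\right) = 6 + d$)
$R{\left(-4,\frac{4}{q{\left(3,-4 \right)}} \right)} b{\left(19 \right)} 24 = \sqrt{\left(-4\right)^{2} + \left(\frac{4}{-1 + \frac{1}{2} \left(-4\right)}\right)^{2}} \left(6 + 19\right) 24 = \sqrt{16 + \left(\frac{4}{-1 - 2}\right)^{2}} \cdot 25 \cdot 24 = \sqrt{16 + \left(\frac{4}{-3}\right)^{2}} \cdot 600 = \sqrt{16 + \left(4 \left(- \frac{1}{3}\right)\right)^{2}} \cdot 600 = \sqrt{16 + \left(- \frac{4}{3}\right)^{2}} \cdot 600 = \sqrt{16 + \frac{16}{9}} \cdot 600 = \sqrt{\frac{160}{9}} \cdot 600 = \frac{4 \sqrt{10}}{3} \cdot 600 = 800 \sqrt{10}$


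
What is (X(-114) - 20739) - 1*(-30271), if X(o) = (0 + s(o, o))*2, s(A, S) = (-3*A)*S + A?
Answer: -68672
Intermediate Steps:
s(A, S) = A - 3*A*S (s(A, S) = -3*A*S + A = A - 3*A*S)
X(o) = 2*o*(1 - 3*o) (X(o) = (0 + o*(1 - 3*o))*2 = (o*(1 - 3*o))*2 = 2*o*(1 - 3*o))
(X(-114) - 20739) - 1*(-30271) = (2*(-114)*(1 - 3*(-114)) - 20739) - 1*(-30271) = (2*(-114)*(1 + 342) - 20739) + 30271 = (2*(-114)*343 - 20739) + 30271 = (-78204 - 20739) + 30271 = -98943 + 30271 = -68672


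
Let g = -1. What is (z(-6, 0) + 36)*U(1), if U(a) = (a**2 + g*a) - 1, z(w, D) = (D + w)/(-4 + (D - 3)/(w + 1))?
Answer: -642/17 ≈ -37.765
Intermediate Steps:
z(w, D) = (D + w)/(-4 + (-3 + D)/(1 + w))
U(a) = -1 + a**2 - a (U(a) = (a**2 - a) - 1 = -1 + a**2 - a)
(z(-6, 0) + 36)*U(1) = ((-1*0 - 1*(-6) - 1*(-6)**2 - 1*0*(-6))/(7 - 1*0 + 4*(-6)) + 36)*(-1 + 1**2 - 1*1) = ((0 + 6 - 1*36 + 0)/(7 + 0 - 24) + 36)*(-1 + 1 - 1) = ((0 + 6 - 36 + 0)/(-17) + 36)*(-1) = (-1/17*(-30) + 36)*(-1) = (30/17 + 36)*(-1) = (642/17)*(-1) = -642/17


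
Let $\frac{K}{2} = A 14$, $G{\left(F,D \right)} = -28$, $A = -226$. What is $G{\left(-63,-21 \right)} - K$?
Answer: $6300$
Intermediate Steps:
$K = -6328$ ($K = 2 \left(\left(-226\right) 14\right) = 2 \left(-3164\right) = -6328$)
$G{\left(-63,-21 \right)} - K = -28 - -6328 = -28 + 6328 = 6300$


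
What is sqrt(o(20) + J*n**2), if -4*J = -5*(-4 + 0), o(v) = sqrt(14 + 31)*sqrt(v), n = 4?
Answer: 5*I*sqrt(2) ≈ 7.0711*I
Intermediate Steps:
o(v) = 3*sqrt(5)*sqrt(v) (o(v) = sqrt(45)*sqrt(v) = (3*sqrt(5))*sqrt(v) = 3*sqrt(5)*sqrt(v))
J = -5 (J = -(-5)*(-4 + 0)/4 = -(-5)*(-4)/4 = -1/4*20 = -5)
sqrt(o(20) + J*n**2) = sqrt(3*sqrt(5)*sqrt(20) - 5*4**2) = sqrt(3*sqrt(5)*(2*sqrt(5)) - 5*16) = sqrt(30 - 80) = sqrt(-50) = 5*I*sqrt(2)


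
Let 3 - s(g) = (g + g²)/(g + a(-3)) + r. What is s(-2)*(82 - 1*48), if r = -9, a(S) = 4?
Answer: 374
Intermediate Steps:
s(g) = 12 - (g + g²)/(4 + g) (s(g) = 3 - ((g + g²)/(g + 4) - 9) = 3 - ((g + g²)/(4 + g) - 9) = 3 - (-9 + (g + g²)/(4 + g)) = 3 + (9 - (g + g²)/(4 + g)) = 12 - (g + g²)/(4 + g))
s(-2)*(82 - 1*48) = ((48 - 1*(-2)² + 11*(-2))/(4 - 2))*(82 - 1*48) = ((48 - 1*4 - 22)/2)*(82 - 48) = ((48 - 4 - 22)/2)*34 = ((½)*22)*34 = 11*34 = 374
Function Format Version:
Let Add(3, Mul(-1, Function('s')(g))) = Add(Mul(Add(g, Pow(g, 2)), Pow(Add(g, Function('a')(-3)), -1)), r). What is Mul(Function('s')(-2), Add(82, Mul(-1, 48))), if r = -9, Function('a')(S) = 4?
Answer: 374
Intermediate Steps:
Function('s')(g) = Add(12, Mul(-1, Pow(Add(4, g), -1), Add(g, Pow(g, 2)))) (Function('s')(g) = Add(3, Mul(-1, Add(Mul(Add(g, Pow(g, 2)), Pow(Add(g, 4), -1)), -9))) = Add(3, Mul(-1, Add(Mul(Add(g, Pow(g, 2)), Pow(Add(4, g), -1)), -9))) = Add(3, Mul(-1, Add(Mul(Pow(Add(4, g), -1), Add(g, Pow(g, 2))), -9))) = Add(3, Mul(-1, Add(-9, Mul(Pow(Add(4, g), -1), Add(g, Pow(g, 2)))))) = Add(3, Add(9, Mul(-1, Pow(Add(4, g), -1), Add(g, Pow(g, 2))))) = Add(12, Mul(-1, Pow(Add(4, g), -1), Add(g, Pow(g, 2)))))
Mul(Function('s')(-2), Add(82, Mul(-1, 48))) = Mul(Mul(Pow(Add(4, -2), -1), Add(48, Mul(-1, Pow(-2, 2)), Mul(11, -2))), Add(82, Mul(-1, 48))) = Mul(Mul(Pow(2, -1), Add(48, Mul(-1, 4), -22)), Add(82, -48)) = Mul(Mul(Rational(1, 2), Add(48, -4, -22)), 34) = Mul(Mul(Rational(1, 2), 22), 34) = Mul(11, 34) = 374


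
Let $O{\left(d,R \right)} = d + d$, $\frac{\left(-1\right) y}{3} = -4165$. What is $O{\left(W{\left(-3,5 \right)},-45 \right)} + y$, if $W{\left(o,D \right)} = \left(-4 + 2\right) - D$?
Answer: $12481$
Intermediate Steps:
$y = 12495$ ($y = \left(-3\right) \left(-4165\right) = 12495$)
$W{\left(o,D \right)} = -2 - D$
$O{\left(d,R \right)} = 2 d$
$O{\left(W{\left(-3,5 \right)},-45 \right)} + y = 2 \left(-2 - 5\right) + 12495 = 2 \left(-7\right) + 12495 = -14 + 12495 = 12481$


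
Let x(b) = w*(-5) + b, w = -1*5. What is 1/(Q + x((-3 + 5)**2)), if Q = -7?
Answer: 1/22 ≈ 0.045455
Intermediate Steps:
w = -5
x(b) = 25 + b (x(b) = -5*(-5) + b = 25 + b)
1/(Q + x((-3 + 5)**2)) = 1/(-7 + (25 + (-3 + 5)**2)) = 1/(-7 + (25 + 2**2)) = 1/(-7 + (25 + 4)) = 1/(-7 + 29) = 1/22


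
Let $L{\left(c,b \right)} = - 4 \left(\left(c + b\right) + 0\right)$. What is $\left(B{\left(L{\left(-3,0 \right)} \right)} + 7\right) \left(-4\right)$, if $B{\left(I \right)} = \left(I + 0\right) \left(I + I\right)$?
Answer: $-1180$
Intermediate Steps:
$L{\left(c,b \right)} = - 4 b - 4 c$ ($L{\left(c,b \right)} = - 4 \left(\left(b + c\right) + 0\right) = - 4 \left(b + c\right) = - 4 b - 4 c$)
$B{\left(I \right)} = 2 I^{2}$ ($B{\left(I \right)} = I 2 I = 2 I^{2}$)
$\left(B{\left(L{\left(-3,0 \right)} \right)} + 7\right) \left(-4\right) = \left(2 \left(\left(-4\right) 0 - -12\right)^{2} + 7\right) \left(-4\right) = \left(2 \left(0 + 12\right)^{2} + 7\right) \left(-4\right) = \left(2 \cdot 12^{2} + 7\right) \left(-4\right) = \left(2 \cdot 144 + 7\right) \left(-4\right) = \left(288 + 7\right) \left(-4\right) = 295 \left(-4\right) = -1180$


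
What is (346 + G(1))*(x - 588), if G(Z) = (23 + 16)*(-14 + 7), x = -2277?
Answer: -209145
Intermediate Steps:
G(Z) = -273 (G(Z) = 39*(-7) = -273)
(346 + G(1))*(x - 588) = (346 - 273)*(-2277 - 588) = 73*(-2865) = -209145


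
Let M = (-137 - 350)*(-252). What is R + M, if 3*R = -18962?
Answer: 349210/3 ≈ 1.1640e+5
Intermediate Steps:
R = -18962/3 (R = (1/3)*(-18962) = -18962/3 ≈ -6320.7)
M = 122724 (M = -487*(-252) = 122724)
R + M = -18962/3 + 122724 = 349210/3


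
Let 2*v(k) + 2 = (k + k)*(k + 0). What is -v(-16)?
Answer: -255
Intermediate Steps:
v(k) = -1 + k**2 (v(k) = -1 + ((k + k)*(k + 0))/2 = -1 + ((2*k)*k)/2 = -1 + (2*k**2)/2 = -1 + k**2)
-v(-16) = -(-1 + (-16)**2) = -(-1 + 256) = -1*255 = -255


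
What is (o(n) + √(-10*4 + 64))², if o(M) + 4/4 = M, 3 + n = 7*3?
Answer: 313 + 68*√6 ≈ 479.57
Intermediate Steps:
n = 18 (n = -3 + 7*3 = -3 + 21 = 18)
o(M) = -1 + M
(o(n) + √(-10*4 + 64))² = ((-1 + 18) + √(-10*4 + 64))² = (17 + √(-40 + 64))² = (17 + √24)² = (17 + 2*√6)²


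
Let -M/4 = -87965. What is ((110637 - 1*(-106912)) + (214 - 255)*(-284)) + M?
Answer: 581053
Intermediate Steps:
M = 351860 (M = -4*(-87965) = 351860)
((110637 - 1*(-106912)) + (214 - 255)*(-284)) + M = ((110637 - 1*(-106912)) + (214 - 255)*(-284)) + 351860 = ((110637 + 106912) - 41*(-284)) + 351860 = (217549 + 11644) + 351860 = 229193 + 351860 = 581053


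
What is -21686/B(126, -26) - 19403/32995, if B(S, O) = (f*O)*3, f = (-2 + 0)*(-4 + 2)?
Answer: 354737917/5147220 ≈ 68.918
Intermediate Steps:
f = 4 (f = -2*(-2) = 4)
B(S, O) = 12*O (B(S, O) = (4*O)*3 = 12*O)
-21686/B(126, -26) - 19403/32995 = -21686/(12*(-26)) - 19403/32995 = -21686/(-312) - 19403*1/32995 = -21686*(-1/312) - 19403/32995 = 10843/156 - 19403/32995 = 354737917/5147220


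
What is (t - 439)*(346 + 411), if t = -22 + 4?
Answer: -345949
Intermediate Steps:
t = -18
(t - 439)*(346 + 411) = (-18 - 439)*(346 + 411) = -457*757 = -345949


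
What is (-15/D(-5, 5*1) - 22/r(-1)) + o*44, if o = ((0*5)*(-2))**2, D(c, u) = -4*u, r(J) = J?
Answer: 91/4 ≈ 22.750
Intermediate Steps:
o = 0 (o = (0*(-2))**2 = 0**2 = 0)
(-15/D(-5, 5*1) - 22/r(-1)) + o*44 = (-15/((-20)) - 22/(-1)) + 0*44 = (-15/((-4*5)) - 22*(-1)) + 0 = (-15/(-20) + 22) + 0 = (-15*(-1/20) + 22) + 0 = (3/4 + 22) + 0 = 91/4 + 0 = 91/4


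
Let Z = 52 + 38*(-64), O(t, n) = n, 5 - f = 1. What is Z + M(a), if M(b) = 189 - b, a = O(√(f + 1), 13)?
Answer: -2204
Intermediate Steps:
f = 4 (f = 5 - 1*1 = 5 - 1 = 4)
a = 13
Z = -2380 (Z = 52 - 2432 = -2380)
Z + M(a) = -2380 + (189 - 1*13) = -2380 + (189 - 13) = -2380 + 176 = -2204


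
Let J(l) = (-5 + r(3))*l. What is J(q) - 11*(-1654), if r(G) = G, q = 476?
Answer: 17242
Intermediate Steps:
J(l) = -2*l (J(l) = (-5 + 3)*l = -2*l)
J(q) - 11*(-1654) = -2*476 - 11*(-1654) = -952 - 1*(-18194) = -952 + 18194 = 17242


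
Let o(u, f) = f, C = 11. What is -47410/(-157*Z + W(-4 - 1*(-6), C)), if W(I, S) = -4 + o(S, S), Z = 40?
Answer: 47410/6273 ≈ 7.5578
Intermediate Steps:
W(I, S) = -4 + S
-47410/(-157*Z + W(-4 - 1*(-6), C)) = -47410/(-157*40 + (-4 + 11)) = -47410/(-6280 + 7) = -47410/(-6273) = -47410*(-1/6273) = 47410/6273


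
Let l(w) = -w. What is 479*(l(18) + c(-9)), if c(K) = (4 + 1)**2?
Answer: 3353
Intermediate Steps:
c(K) = 25 (c(K) = 5**2 = 25)
479*(l(18) + c(-9)) = 479*(-1*18 + 25) = 479*(-18 + 25) = 479*7 = 3353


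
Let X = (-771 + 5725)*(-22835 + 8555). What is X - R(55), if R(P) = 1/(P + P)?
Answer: -7781743201/110 ≈ -7.0743e+7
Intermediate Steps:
R(P) = 1/(2*P)
X = -70743120 (X = 4954*(-14280) = -70743120)
X - R(55) = -70743120 - 1/(2*55) = -70743120 - 1*1/110 = -70743120 - 1/110 = -7781743201/110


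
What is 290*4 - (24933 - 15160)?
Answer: -8613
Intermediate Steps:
290*4 - (24933 - 15160) = 1160 - 1*9773 = 1160 - 9773 = -8613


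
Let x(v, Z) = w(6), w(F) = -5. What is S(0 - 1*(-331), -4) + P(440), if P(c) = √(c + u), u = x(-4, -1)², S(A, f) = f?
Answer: -4 + √465 ≈ 17.564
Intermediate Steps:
x(v, Z) = -5
u = 25 (u = (-5)² = 25)
P(c) = √(25 + c) (P(c) = √(c + 25) = √(25 + c))
S(0 - 1*(-331), -4) + P(440) = -4 + √(25 + 440) = -4 + √465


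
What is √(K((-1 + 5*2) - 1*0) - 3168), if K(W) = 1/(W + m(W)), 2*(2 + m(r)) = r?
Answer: I*√1675826/23 ≈ 56.284*I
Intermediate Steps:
m(r) = -2 + r/2
K(W) = 1/(-2 + 3*W/2) (K(W) = 1/(W + (-2 + W/2)) = 1/(-2 + 3*W/2))
√(K((-1 + 5*2) - 1*0) - 3168) = √(2/(-4 + 3*((-1 + 5*2) - 1*0)) - 3168) = √(2/(-4 + 3*((-1 + 10) + 0)) - 3168) = √(2/(-4 + 3*(9 + 0)) - 3168) = √(2/(-4 + 3*9) - 3168) = √(2/(-4 + 27) - 3168) = √(2/23 - 3168) = √(-72862/23) = I*√1675826/23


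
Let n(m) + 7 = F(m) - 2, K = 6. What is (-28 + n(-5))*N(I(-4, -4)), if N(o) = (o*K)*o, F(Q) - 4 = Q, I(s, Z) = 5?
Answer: -5700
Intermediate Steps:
F(Q) = 4 + Q
N(o) = 6*o² (N(o) = (o*6)*o = (6*o)*o = 6*o²)
n(m) = -5 + m (n(m) = -7 + ((4 + m) - 2) = -7 + (2 + m) = -5 + m)
(-28 + n(-5))*N(I(-4, -4)) = (-28 + (-5 - 5))*(6*5²) = (-28 - 10)*(6*25) = -38*150 = -5700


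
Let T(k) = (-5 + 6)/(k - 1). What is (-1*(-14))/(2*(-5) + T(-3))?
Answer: -56/41 ≈ -1.3659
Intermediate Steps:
T(k) = 1/(-1 + k)
(-1*(-14))/(2*(-5) + T(-3)) = (-1*(-14))/(2*(-5) + 1/(-1 - 3)) = 14/(-10 + 1/(-4)) = 14/(-10 - ¼) = 14/(-41/4) = 14*(-4/41) = -56/41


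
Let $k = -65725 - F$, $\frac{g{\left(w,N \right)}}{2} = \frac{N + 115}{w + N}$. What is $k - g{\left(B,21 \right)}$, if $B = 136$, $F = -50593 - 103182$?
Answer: $\frac{13823578}{157} \approx 88048.0$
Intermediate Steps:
$F = -153775$ ($F = -50593 - 103182 = -153775$)
$g{\left(w,N \right)} = \frac{2 \left(115 + N\right)}{N + w}$ ($g{\left(w,N \right)} = 2 \frac{N + 115}{w + N} = 2 \frac{115 + N}{N + w} = \frac{2 \left(115 + N\right)}{N + w}$)
$k = 88050$ ($k = -65725 - -153775 = -65725 + 153775 = 88050$)
$k - g{\left(B,21 \right)} = 88050 - \frac{2 \left(115 + 21\right)}{21 + 136} = 88050 - 2 \cdot \frac{1}{157} \cdot 136 = 88050 - \frac{272}{157} = \frac{13823578}{157}$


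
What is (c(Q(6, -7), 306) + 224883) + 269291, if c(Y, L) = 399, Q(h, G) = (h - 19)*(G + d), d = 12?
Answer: 494573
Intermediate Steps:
Q(h, G) = (-19 + h)*(12 + G) (Q(h, G) = (h - 19)*(G + 12) = (-19 + h)*(12 + G))
(c(Q(6, -7), 306) + 224883) + 269291 = (399 + 224883) + 269291 = 225282 + 269291 = 494573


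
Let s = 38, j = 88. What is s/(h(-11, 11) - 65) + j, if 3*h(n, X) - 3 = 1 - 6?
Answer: 17222/197 ≈ 87.421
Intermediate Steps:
h(n, X) = -2/3 (h(n, X) = 1 + (1 - 6)/3 = 1 + (1/3)*(-5) = 1 - 5/3 = -2/3)
s/(h(-11, 11) - 65) + j = 38/(-2/3 - 65) + 88 = 38/(-197/3) + 88 = -3/197*38 + 88 = -114/197 + 88 = 17222/197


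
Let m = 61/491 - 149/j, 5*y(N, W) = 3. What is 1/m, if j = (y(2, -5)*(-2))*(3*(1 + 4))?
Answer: 8838/74257 ≈ 0.11902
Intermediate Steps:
y(N, W) = 3/5 (y(N, W) = (1/5)*3 = 3/5)
j = -18 (j = ((3/5)*(-2))*(3*(1 + 4)) = -18*5/5 = -6/5*15 = -18)
m = 74257/8838 (m = 61/491 - 149/(-18) = 61*(1/491) - 149*(-1/18) = 61/491 + 149/18 = 74257/8838 ≈ 8.4020)
1/m = 1/(74257/8838) = 8838/74257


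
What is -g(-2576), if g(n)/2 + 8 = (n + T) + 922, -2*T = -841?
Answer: 2483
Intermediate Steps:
T = 841/2 (T = -1/2*(-841) = 841/2 ≈ 420.50)
g(n) = 2669 + 2*n (g(n) = -16 + 2*((n + 841/2) + 922) = -16 + 2*((841/2 + n) + 922) = -16 + 2*(2685/2 + n) = -16 + (2685 + 2*n) = 2669 + 2*n)
-g(-2576) = -(2669 + 2*(-2576)) = -(2669 - 5152) = -1*(-2483) = 2483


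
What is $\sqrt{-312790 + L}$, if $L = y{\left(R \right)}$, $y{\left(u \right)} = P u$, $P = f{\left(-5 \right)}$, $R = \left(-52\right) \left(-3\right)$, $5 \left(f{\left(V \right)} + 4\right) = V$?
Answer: $i \sqrt{313570} \approx 559.97 i$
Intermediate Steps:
$f{\left(V \right)} = -4 + \frac{V}{5}$
$R = 156$
$P = -5$ ($P = -4 + \frac{1}{5} \left(-5\right) = -4 - 1 = -5$)
$y{\left(u \right)} = - 5 u$
$L = -780$ ($L = \left(-5\right) 156 = -780$)
$\sqrt{-312790 + L} = \sqrt{-312790 - 780} = \sqrt{-313570} = i \sqrt{313570}$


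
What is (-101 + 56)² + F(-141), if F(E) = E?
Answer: 1884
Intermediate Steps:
(-101 + 56)² + F(-141) = (-101 + 56)² - 141 = (-45)² - 141 = 2025 - 141 = 1884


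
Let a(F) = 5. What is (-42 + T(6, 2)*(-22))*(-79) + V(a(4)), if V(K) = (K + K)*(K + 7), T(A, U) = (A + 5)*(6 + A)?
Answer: 232854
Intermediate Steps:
T(A, U) = (5 + A)*(6 + A)
V(K) = 2*K*(7 + K) (V(K) = (2*K)*(7 + K) = 2*K*(7 + K))
(-42 + T(6, 2)*(-22))*(-79) + V(a(4)) = (-42 + (30 + 6**2 + 11*6)*(-22))*(-79) + 2*5*(7 + 5) = (-42 + (30 + 36 + 66)*(-22))*(-79) + 2*5*12 = (-42 + 132*(-22))*(-79) + 120 = (-42 - 2904)*(-79) + 120 = -2946*(-79) + 120 = 232734 + 120 = 232854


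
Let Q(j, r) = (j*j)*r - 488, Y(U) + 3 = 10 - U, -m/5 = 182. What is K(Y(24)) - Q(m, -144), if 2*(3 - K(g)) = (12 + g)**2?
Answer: 238493757/2 ≈ 1.1925e+8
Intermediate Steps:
m = -910 (m = -5*182 = -910)
Y(U) = 7 - U (Y(U) = -3 + (10 - U) = 7 - U)
Q(j, r) = -488 + r*j**2 (Q(j, r) = j**2*r - 488 = r*j**2 - 488 = -488 + r*j**2)
K(g) = 3 - (12 + g)**2/2
K(Y(24)) - Q(m, -144) = (3 - (12 + (7 - 1*24))**2/2) - (-488 - 144*(-910)**2) = (3 - (12 + (7 - 24))**2/2) - (-488 - 144*828100) = (3 - (12 - 17)**2/2) - (-488 - 119246400) = (3 - 1/2*(-5)**2) - 1*(-119246888) = (3 - 1/2*25) + 119246888 = (3 - 25/2) + 119246888 = -19/2 + 119246888 = 238493757/2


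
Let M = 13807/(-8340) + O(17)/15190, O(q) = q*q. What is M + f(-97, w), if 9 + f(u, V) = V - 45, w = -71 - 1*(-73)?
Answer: -679491727/12668460 ≈ -53.636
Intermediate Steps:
w = 2 (w = -71 + 73 = 2)
O(q) = q²
M = -20731807/12668460 (M = 13807/(-8340) + 17²/15190 = 13807*(-1/8340) + 289*(1/15190) = -13807/8340 + 289/15190 = -20731807/12668460 ≈ -1.6365)
f(u, V) = -54 + V (f(u, V) = -9 + (V - 45) = -9 + (-45 + V) = -54 + V)
M + f(-97, w) = -20731807/12668460 + (-54 + 2) = -20731807/12668460 - 52 = -679491727/12668460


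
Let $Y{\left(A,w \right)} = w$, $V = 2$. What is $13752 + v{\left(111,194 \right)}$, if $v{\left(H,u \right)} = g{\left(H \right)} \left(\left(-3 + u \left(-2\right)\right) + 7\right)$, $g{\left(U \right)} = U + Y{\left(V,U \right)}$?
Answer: $-71496$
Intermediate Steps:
$g{\left(U \right)} = 2 U$ ($g{\left(U \right)} = U + U = 2 U$)
$v{\left(H,u \right)} = 2 H \left(4 - 2 u\right)$ ($v{\left(H,u \right)} = 2 H \left(\left(-3 + u \left(-2\right)\right) + 7\right) = 2 H \left(\left(-3 - 2 u\right) + 7\right) = 2 H \left(4 - 2 u\right)$)
$13752 + v{\left(111,194 \right)} = 13752 + 4 \cdot 111 \left(2 - 194\right) = 13752 + 4 \cdot 111 \left(-192\right) = 13752 - 85248 = -71496$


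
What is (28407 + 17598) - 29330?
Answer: 16675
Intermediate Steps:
(28407 + 17598) - 29330 = 46005 - 29330 = 16675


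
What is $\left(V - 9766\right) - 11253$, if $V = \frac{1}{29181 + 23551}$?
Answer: $- \frac{1108373907}{52732} \approx -21019.0$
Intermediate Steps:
$V = \frac{1}{52732} \approx 1.8964 \cdot 10^{-5}$
$\left(V - 9766\right) - 11253 = \left(\frac{1}{52732} - 9766\right) - 11253 = - \frac{514980711}{52732} - 11253 = - \frac{1108373907}{52732}$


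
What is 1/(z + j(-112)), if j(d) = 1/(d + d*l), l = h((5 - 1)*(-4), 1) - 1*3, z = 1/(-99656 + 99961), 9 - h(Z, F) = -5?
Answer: 409920/1039 ≈ 394.53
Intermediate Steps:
h(Z, F) = 14 (h(Z, F) = 9 - 1*(-5) = 9 + 5 = 14)
z = 1/305 ≈ 0.0032787
l = 11 (l = 14 - 1*3 = 14 - 3 = 11)
j(d) = 1/(12*d) (j(d) = 1/(d + d*11) = 1/(d + 11*d) = 1/(12*d))
1/(z + j(-112)) = 1/(1/305 + (1/12)/(-112)) = 1/(1/305 + (1/12)*(-1/112)) = 1/(1/305 - 1/1344) = 1/(1039/409920) = 409920/1039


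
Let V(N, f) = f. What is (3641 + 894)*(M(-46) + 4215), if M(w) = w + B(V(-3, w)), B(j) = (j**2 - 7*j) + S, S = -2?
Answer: 29953675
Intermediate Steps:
B(j) = -2 + j**2 - 7*j (B(j) = (j**2 - 7*j) - 2 = -2 + j**2 - 7*j)
M(w) = -2 + w**2 - 6*w (M(w) = w + (-2 + w**2 - 7*w) = -2 + w**2 - 6*w)
(3641 + 894)*(M(-46) + 4215) = (3641 + 894)*((-2 + (-46)**2 - 6*(-46)) + 4215) = 4535*((-2 + 2116 + 276) + 4215) = 4535*(2390 + 4215) = 4535*6605 = 29953675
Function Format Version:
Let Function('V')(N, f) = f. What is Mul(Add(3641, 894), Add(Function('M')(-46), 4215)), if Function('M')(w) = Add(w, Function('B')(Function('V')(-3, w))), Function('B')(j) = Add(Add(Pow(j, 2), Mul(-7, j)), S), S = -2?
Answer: 29953675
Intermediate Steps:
Function('B')(j) = Add(-2, Pow(j, 2), Mul(-7, j)) (Function('B')(j) = Add(Add(Pow(j, 2), Mul(-7, j)), -2) = Add(-2, Pow(j, 2), Mul(-7, j)))
Function('M')(w) = Add(-2, Pow(w, 2), Mul(-6, w)) (Function('M')(w) = Add(w, Add(-2, Pow(w, 2), Mul(-7, w))) = Add(-2, Pow(w, 2), Mul(-6, w)))
Mul(Add(3641, 894), Add(Function('M')(-46), 4215)) = Mul(Add(3641, 894), Add(Add(-2, Pow(-46, 2), Mul(-6, -46)), 4215)) = Mul(4535, Add(Add(-2, 2116, 276), 4215)) = Mul(4535, Add(2390, 4215)) = Mul(4535, 6605) = 29953675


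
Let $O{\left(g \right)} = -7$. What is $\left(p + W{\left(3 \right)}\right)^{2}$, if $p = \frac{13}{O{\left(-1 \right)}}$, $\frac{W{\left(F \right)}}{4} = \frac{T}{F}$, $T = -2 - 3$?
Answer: $\frac{32041}{441} \approx 72.655$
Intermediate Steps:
$T = -5$ ($T = -2 - 3 = -5$)
$W{\left(F \right)} = - \frac{20}{F}$ ($W{\left(F \right)} = 4 \left(- \frac{5}{F}\right) = - \frac{20}{F}$)
$p = - \frac{13}{7}$ ($p = \frac{13}{-7} = 13 \left(- \frac{1}{7}\right) = - \frac{13}{7} \approx -1.8571$)
$\left(p + W{\left(3 \right)}\right)^{2} = \left(- \frac{13}{7} - \frac{20}{3}\right)^{2} = \left(- \frac{179}{21}\right)^{2} = \frac{32041}{441}$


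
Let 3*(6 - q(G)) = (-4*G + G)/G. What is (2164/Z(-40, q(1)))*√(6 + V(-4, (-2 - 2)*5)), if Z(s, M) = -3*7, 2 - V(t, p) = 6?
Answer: -2164*√2/21 ≈ -145.73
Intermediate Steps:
q(G) = 7 (q(G) = 6 - (-4*G + G)/(3*G) = 6 - (-3*G)/(3*G) = 6 - ⅓*(-3) = 6 + 1 = 7)
V(t, p) = -4 (V(t, p) = 2 - 1*6 = 2 - 6 = -4)
Z(s, M) = -21
(2164/Z(-40, q(1)))*√(6 + V(-4, (-2 - 2)*5)) = (2164/(-21))*√(6 - 4) = (2164*(-1/21))*√2 = -2164*√2/21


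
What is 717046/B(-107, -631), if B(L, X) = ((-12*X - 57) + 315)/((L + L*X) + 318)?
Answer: 8094015248/1305 ≈ 6.2023e+6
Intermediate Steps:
B(L, X) = (258 - 12*X)/(318 + L + L*X) (B(L, X) = ((-57 - 12*X) + 315)/(318 + L + L*X) = (258 - 12*X)/(318 + L + L*X))
717046/B(-107, -631) = 717046/((6*(43 - 2*(-631))/(318 - 107 - 107*(-631)))) = 717046/((6*(43 + 1262)/(318 - 107 + 67517))) = 717046/((6*1305/67728)) = 717046/((6*(1/67728)*1305)) = 717046/(1305/11288) = 717046*(11288/1305) = 8094015248/1305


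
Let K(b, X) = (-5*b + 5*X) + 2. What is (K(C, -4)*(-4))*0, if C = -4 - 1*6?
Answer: 0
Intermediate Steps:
C = -10 (C = -4 - 6 = -10)
K(b, X) = 2 - 5*b + 5*X
(K(C, -4)*(-4))*0 = ((2 - 5*(-10) + 5*(-4))*(-4))*0 = ((2 + 50 - 20)*(-4))*0 = (32*(-4))*0 = -128*0 = 0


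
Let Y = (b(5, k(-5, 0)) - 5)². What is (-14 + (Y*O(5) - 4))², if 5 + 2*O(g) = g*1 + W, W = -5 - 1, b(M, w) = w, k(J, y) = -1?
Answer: 15876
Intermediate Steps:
W = -6
Y = 36 (Y = (-1 - 5)² = (-6)² = 36)
O(g) = -11/2 + g/2 (O(g) = -5/2 + (g*1 - 6)/2 = -5/2 + (g - 6)/2 = -5/2 + (-6 + g)/2 = -5/2 + (-3 + g/2) = -11/2 + g/2)
(-14 + (Y*O(5) - 4))² = (-14 + (36*(-11/2 + (½)*5) - 4))² = (-14 + (36*(-11/2 + 5/2) - 4))² = (-14 + (36*(-3) - 4))² = (-14 + (-108 - 4))² = (-14 - 112)² = (-126)² = 15876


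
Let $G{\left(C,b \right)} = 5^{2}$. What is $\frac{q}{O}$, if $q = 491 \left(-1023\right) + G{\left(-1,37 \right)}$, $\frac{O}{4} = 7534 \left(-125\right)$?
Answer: $\frac{125567}{941750} \approx 0.13333$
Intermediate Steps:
$G{\left(C,b \right)} = 25$
$O = -3767000$ ($O = 4 \cdot 7534 \left(-125\right) = 4 \left(-941750\right) = -3767000$)
$q = -502268$ ($q = 491 \left(-1023\right) + 25 = -502293 + 25 = -502268$)
$\frac{q}{O} = - \frac{502268}{-3767000} = \left(-502268\right) \left(- \frac{1}{3767000}\right) = \frac{125567}{941750}$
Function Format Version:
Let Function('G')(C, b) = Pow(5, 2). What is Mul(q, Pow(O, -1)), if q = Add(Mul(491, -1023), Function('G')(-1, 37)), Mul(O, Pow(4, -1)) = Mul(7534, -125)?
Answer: Rational(125567, 941750) ≈ 0.13333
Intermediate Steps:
Function('G')(C, b) = 25
O = -3767000 (O = Mul(4, Mul(7534, -125)) = Mul(4, -941750) = -3767000)
q = -502268 (q = Add(Mul(491, -1023), 25) = Add(-502293, 25) = -502268)
Mul(q, Pow(O, -1)) = Mul(-502268, Pow(-3767000, -1)) = Mul(-502268, Rational(-1, 3767000)) = Rational(125567, 941750)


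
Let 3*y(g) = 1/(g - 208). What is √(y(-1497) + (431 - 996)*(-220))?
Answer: √3252088862385/5115 ≈ 352.56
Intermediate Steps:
y(g) = 1/(3*(-208 + g)) (y(g) = 1/(3*(g - 208)) = 1/(3*(-208 + g)))
√(y(-1497) + (431 - 996)*(-220)) = √(1/(3*(-208 - 1497)) + (431 - 996)*(-220)) = √((⅓)/(-1705) - 565*(-220)) = √((⅓)*(-1/1705) + 124300) = √(-1/5115 + 124300) = √(635794499/5115) = √3252088862385/5115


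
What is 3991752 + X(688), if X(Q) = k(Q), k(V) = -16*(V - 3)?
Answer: 3980792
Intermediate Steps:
k(V) = 48 - 16*V (k(V) = -16*(-3 + V) = 48 - 16*V)
X(Q) = 48 - 16*Q
3991752 + X(688) = 3991752 + (48 - 16*688) = 3991752 + (48 - 11008) = 3991752 - 10960 = 3980792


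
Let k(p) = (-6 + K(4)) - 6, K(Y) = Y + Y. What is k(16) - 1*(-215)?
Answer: 211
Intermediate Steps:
K(Y) = 2*Y
k(p) = -4 (k(p) = (-6 + 2*4) - 6 = (-6 + 8) - 6 = 2 - 6 = -4)
k(16) - 1*(-215) = -4 - 1*(-215) = -4 + 215 = 211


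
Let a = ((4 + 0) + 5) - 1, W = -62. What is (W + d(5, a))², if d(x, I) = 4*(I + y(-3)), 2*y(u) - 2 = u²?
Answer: 64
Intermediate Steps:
y(u) = 1 + u²/2
a = 8 (a = (4 + 5) - 1 = 9 - 1 = 8)
d(x, I) = 22 + 4*I (d(x, I) = 4*(I + (1 + (½)*(-3)²)) = 4*(I + (1 + (½)*9)) = 4*(I + (1 + 9/2)) = 4*(I + 11/2) = 4*(11/2 + I) = 22 + 4*I)
(W + d(5, a))² = (-62 + (22 + 4*8))² = (-62 + (22 + 32))² = (-62 + 54)² = (-8)² = 64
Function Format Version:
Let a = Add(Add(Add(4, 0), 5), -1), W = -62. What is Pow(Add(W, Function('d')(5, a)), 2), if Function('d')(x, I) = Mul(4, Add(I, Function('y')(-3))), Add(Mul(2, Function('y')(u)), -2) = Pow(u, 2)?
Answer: 64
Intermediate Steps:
Function('y')(u) = Add(1, Mul(Rational(1, 2), Pow(u, 2)))
a = 8 (a = Add(Add(4, 5), -1) = Add(9, -1) = 8)
Function('d')(x, I) = Add(22, Mul(4, I)) (Function('d')(x, I) = Mul(4, Add(I, Add(1, Mul(Rational(1, 2), Pow(-3, 2))))) = Mul(4, Add(I, Add(1, Mul(Rational(1, 2), 9)))) = Mul(4, Add(I, Add(1, Rational(9, 2)))) = Mul(4, Add(I, Rational(11, 2))) = Mul(4, Add(Rational(11, 2), I)) = Add(22, Mul(4, I)))
Pow(Add(W, Function('d')(5, a)), 2) = Pow(Add(-62, Add(22, Mul(4, 8))), 2) = Pow(Add(-62, Add(22, 32)), 2) = Pow(Add(-62, 54), 2) = Pow(-8, 2) = 64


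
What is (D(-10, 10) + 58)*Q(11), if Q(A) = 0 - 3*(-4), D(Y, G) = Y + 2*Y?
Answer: 336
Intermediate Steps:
D(Y, G) = 3*Y
Q(A) = 12 (Q(A) = 0 + 12 = 12)
(D(-10, 10) + 58)*Q(11) = (3*(-10) + 58)*12 = (-30 + 58)*12 = 28*12 = 336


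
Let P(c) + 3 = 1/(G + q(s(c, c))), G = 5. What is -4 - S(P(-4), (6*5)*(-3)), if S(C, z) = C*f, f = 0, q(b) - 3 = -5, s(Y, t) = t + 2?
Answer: -4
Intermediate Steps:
s(Y, t) = 2 + t
q(b) = -2 (q(b) = 3 - 5 = -2)
P(c) = -8/3 (P(c) = -3 + 1/(5 - 2) = -3 + 1/3 = -3 + ⅓ = -8/3)
S(C, z) = 0 (S(C, z) = C*0 = 0)
-4 - S(P(-4), (6*5)*(-3)) = -4 - 1*0 = -4 + 0 = -4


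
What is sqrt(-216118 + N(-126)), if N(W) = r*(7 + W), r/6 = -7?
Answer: 4*I*sqrt(13195) ≈ 459.48*I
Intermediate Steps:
r = -42 (r = 6*(-7) = -42)
N(W) = -294 - 42*W (N(W) = -42*(7 + W) = -294 - 42*W)
sqrt(-216118 + N(-126)) = sqrt(-216118 + (-294 - 42*(-126))) = sqrt(-216118 + (-294 + 5292)) = sqrt(-216118 + 4998) = sqrt(-211120) = 4*I*sqrt(13195)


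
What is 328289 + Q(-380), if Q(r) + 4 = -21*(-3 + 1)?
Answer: 328327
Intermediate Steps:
Q(r) = 38 (Q(r) = -4 - 21*(-3 + 1) = -4 - 21*(-2) = -4 + 42 = 38)
328289 + Q(-380) = 328289 + 38 = 328327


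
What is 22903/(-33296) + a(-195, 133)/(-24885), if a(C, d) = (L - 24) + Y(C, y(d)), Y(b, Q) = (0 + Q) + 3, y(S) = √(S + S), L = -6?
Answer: -63226907/92063440 - √266/24885 ≈ -0.68743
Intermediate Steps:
y(S) = √2*√S (y(S) = √(2*S) = √2*√S)
Y(b, Q) = 3 + Q (Y(b, Q) = Q + 3 = 3 + Q)
a(C, d) = -27 + √2*√d (a(C, d) = (-6 - 24) + (3 + √2*√d) = -30 + (3 + √2*√d) = -27 + √2*√d)
22903/(-33296) + a(-195, 133)/(-24885) = 22903/(-33296) + (-27 + √2*√133)/(-24885) = 22903*(-1/33296) + (-27 + √266)*(-1/24885) = -22903/33296 + (3/2765 - √266/24885) = -63226907/92063440 - √266/24885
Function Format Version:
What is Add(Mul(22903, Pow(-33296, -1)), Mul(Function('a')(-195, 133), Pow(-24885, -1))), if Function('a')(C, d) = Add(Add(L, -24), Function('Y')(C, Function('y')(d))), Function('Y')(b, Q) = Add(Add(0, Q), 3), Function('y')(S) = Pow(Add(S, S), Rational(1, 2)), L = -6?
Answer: Add(Rational(-63226907, 92063440), Mul(Rational(-1, 24885), Pow(266, Rational(1, 2)))) ≈ -0.68743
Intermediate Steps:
Function('y')(S) = Mul(Pow(2, Rational(1, 2)), Pow(S, Rational(1, 2))) (Function('y')(S) = Pow(Mul(2, S), Rational(1, 2)) = Mul(Pow(2, Rational(1, 2)), Pow(S, Rational(1, 2))))
Function('Y')(b, Q) = Add(3, Q) (Function('Y')(b, Q) = Add(Q, 3) = Add(3, Q))
Function('a')(C, d) = Add(-27, Mul(Pow(2, Rational(1, 2)), Pow(d, Rational(1, 2)))) (Function('a')(C, d) = Add(Add(-6, -24), Add(3, Mul(Pow(2, Rational(1, 2)), Pow(d, Rational(1, 2))))) = Add(-30, Add(3, Mul(Pow(2, Rational(1, 2)), Pow(d, Rational(1, 2))))) = Add(-27, Mul(Pow(2, Rational(1, 2)), Pow(d, Rational(1, 2)))))
Add(Mul(22903, Pow(-33296, -1)), Mul(Function('a')(-195, 133), Pow(-24885, -1))) = Add(Mul(22903, Pow(-33296, -1)), Mul(Add(-27, Mul(Pow(2, Rational(1, 2)), Pow(133, Rational(1, 2)))), Pow(-24885, -1))) = Add(Mul(22903, Rational(-1, 33296)), Mul(Add(-27, Pow(266, Rational(1, 2))), Rational(-1, 24885))) = Add(Rational(-22903, 33296), Add(Rational(3, 2765), Mul(Rational(-1, 24885), Pow(266, Rational(1, 2))))) = Add(Rational(-63226907, 92063440), Mul(Rational(-1, 24885), Pow(266, Rational(1, 2))))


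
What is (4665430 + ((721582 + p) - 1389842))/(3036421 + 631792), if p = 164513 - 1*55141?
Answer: 4106542/3668213 ≈ 1.1195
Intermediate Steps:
p = 109372 (p = 164513 - 55141 = 109372)
(4665430 + ((721582 + p) - 1389842))/(3036421 + 631792) = (4665430 + ((721582 + 109372) - 1389842))/(3036421 + 631792) = (4665430 + (830954 - 1389842))/3668213 = (4665430 - 558888)*(1/3668213) = 4106542*(1/3668213) = 4106542/3668213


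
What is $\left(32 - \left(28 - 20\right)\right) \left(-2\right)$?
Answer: $-48$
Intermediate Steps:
$\left(32 - \left(28 - 20\right)\right) \left(-2\right) = \left(32 - 8\right) \left(-2\right) = 24 \left(-2\right) = -48$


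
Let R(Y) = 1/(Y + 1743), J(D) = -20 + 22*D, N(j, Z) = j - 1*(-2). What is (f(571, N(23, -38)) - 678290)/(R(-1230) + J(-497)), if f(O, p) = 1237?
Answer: 347328189/5619401 ≈ 61.809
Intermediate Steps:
N(j, Z) = 2 + j (N(j, Z) = j + 2 = 2 + j)
R(Y) = 1/(1743 + Y)
(f(571, N(23, -38)) - 678290)/(R(-1230) + J(-497)) = (1237 - 678290)/(1/(1743 - 1230) + (-20 + 22*(-497))) = -677053/(1/513 + (-20 - 10934)) = -677053/(1/513 - 10954) = -677053/(-5619401/513) = -677053*(-513/5619401) = 347328189/5619401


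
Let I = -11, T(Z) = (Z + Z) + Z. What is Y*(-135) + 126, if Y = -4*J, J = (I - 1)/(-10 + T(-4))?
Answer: 4626/11 ≈ 420.55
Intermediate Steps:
T(Z) = 3*Z (T(Z) = 2*Z + Z = 3*Z)
J = 6/11 (J = (-11 - 1)/(-10 + 3*(-4)) = -12/(-10 - 12) = -12/(-22) = -12*(-1/22) = 6/11 ≈ 0.54545)
Y = -24/11 (Y = -4*6/11 = -24/11 ≈ -2.1818)
Y*(-135) + 126 = -24/11*(-135) + 126 = 3240/11 + 126 = 4626/11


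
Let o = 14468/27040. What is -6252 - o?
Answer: -42267137/6760 ≈ -6252.5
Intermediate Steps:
o = 3617/6760 (o = 14468*(1/27040) = 3617/6760 ≈ 0.53506)
-6252 - o = -6252 - 1*3617/6760 = -6252 - 3617/6760 = -42267137/6760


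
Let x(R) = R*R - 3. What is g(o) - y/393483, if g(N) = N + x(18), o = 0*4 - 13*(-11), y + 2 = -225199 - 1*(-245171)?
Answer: 182556142/393483 ≈ 463.95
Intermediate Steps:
y = 19970 (y = -2 + (-225199 - 1*(-245171)) = -2 + (-225199 + 245171) = -2 + 19972 = 19970)
x(R) = -3 + R² (x(R) = R² - 3 = -3 + R²)
o = 143 (o = 0 + 143 = 143)
g(N) = 321 + N (g(N) = N + (-3 + 18²) = N + (-3 + 324) = N + 321 = 321 + N)
g(o) - y/393483 = (321 + 143) - 19970/393483 = 464 - 19970/393483 = 182556142/393483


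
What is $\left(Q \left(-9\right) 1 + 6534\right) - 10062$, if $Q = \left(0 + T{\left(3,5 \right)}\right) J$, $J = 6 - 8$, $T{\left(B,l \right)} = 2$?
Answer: $-3492$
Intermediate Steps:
$J = -2$ ($J = 6 - 8 = -2$)
$Q = -4$ ($Q = \left(0 + 2\right) \left(-2\right) = 2 \left(-2\right) = -4$)
$\left(Q \left(-9\right) 1 + 6534\right) - 10062 = \left(\left(-4\right) \left(-9\right) 1 + 6534\right) - 10062 = \left(36 \cdot 1 + 6534\right) - 10062 = \left(36 + 6534\right) - 10062 = 6570 - 10062 = -3492$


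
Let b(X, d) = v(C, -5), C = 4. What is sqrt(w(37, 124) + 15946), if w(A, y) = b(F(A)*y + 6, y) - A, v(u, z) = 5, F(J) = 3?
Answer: sqrt(15914) ≈ 126.15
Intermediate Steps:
b(X, d) = 5
w(A, y) = 5 - A
sqrt(w(37, 124) + 15946) = sqrt((5 - 1*37) + 15946) = sqrt((5 - 37) + 15946) = sqrt(-32 + 15946) = sqrt(15914)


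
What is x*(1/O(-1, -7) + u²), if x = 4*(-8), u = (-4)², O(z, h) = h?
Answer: -57312/7 ≈ -8187.4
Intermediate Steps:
u = 16
x = -32
x*(1/O(-1, -7) + u²) = -32*(1/(-7) + 16²) = -32*(-⅐ + 256) = -32*1791/7 = -57312/7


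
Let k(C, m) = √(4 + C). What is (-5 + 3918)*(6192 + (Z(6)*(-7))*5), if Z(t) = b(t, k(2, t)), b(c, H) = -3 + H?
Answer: 24640161 - 136955*√6 ≈ 2.4305e+7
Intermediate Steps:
Z(t) = -3 + √6 (Z(t) = -3 + √(4 + 2) = -3 + √6)
(-5 + 3918)*(6192 + (Z(6)*(-7))*5) = (-5 + 3918)*(6192 + ((-3 + √6)*(-7))*5) = 3913*(6192 + (21 - 7*√6)*5) = 3913*(6192 + (105 - 35*√6)) = 3913*(6297 - 35*√6) = 24640161 - 136955*√6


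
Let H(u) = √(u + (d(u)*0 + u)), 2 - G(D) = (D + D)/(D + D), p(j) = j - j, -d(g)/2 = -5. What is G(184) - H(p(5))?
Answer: 1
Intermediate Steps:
d(g) = 10 (d(g) = -2*(-5) = 10)
p(j) = 0
G(D) = 1 (G(D) = 2 - (D + D)/(D + D) = 2 - 2*D/(2*D) = 2 - 2*D*1/(2*D) = 2 - 1*1 = 2 - 1 = 1)
H(u) = √2*√u (H(u) = √(u + (10*0 + u)) = √(u + (0 + u)) = √(u + u) = √(2*u) = √2*√u)
G(184) - H(p(5)) = 1 - √2*√0 = 1 - √2*0 = 1 - 1*0 = 1 + 0 = 1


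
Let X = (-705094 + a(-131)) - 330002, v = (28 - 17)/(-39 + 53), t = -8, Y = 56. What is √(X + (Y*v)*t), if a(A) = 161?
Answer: I*√1035287 ≈ 1017.5*I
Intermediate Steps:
v = 11/14 ≈ 0.78571
X = -1034935 (X = (-705094 + 161) - 330002 = -704933 - 330002 = -1034935)
√(X + (Y*v)*t) = √(-1034935 + (56*(11/14))*(-8)) = √(-1034935 + 44*(-8)) = √(-1034935 - 352) = √(-1035287) = I*√1035287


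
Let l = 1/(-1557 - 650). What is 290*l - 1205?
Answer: -2659725/2207 ≈ -1205.1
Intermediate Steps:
l = -1/2207 (l = 1/(-2207) = -1/2207 ≈ -0.00045310)
290*l - 1205 = 290*(-1/2207) - 1205 = -290/2207 - 1205 = -2659725/2207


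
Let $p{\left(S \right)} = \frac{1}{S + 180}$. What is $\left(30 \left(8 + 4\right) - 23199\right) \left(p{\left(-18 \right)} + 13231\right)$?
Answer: $- \frac{16317879299}{54} \approx -3.0218 \cdot 10^{8}$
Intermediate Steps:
$p{\left(S \right)} = \frac{1}{180 + S}$
$\left(30 \left(8 + 4\right) - 23199\right) \left(p{\left(-18 \right)} + 13231\right) = \left(30 \left(8 + 4\right) - 23199\right) \left(\frac{1}{180 - 18} + 13231\right) = \left(30 \cdot 12 - 23199\right) \left(\frac{1}{162} + 13231\right) = \left(360 - 23199\right) \left(\frac{1}{162} + 13231\right) = \left(-22839\right) \frac{2143423}{162} = - \frac{16317879299}{54}$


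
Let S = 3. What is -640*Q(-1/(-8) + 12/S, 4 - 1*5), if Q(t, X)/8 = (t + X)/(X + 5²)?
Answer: -2000/3 ≈ -666.67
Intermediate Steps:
Q(t, X) = 8*(X + t)/(25 + X) (Q(t, X) = 8*((t + X)/(X + 5²)) = 8*((X + t)/(X + 25)) = 8*((X + t)/(25 + X)) = 8*(X + t)/(25 + X))
-640*Q(-1/(-8) + 12/S, 4 - 1*5) = -5120*((4 - 1*5) + (-1/(-8) + 12/3))/(25 + (4 - 1*5)) = -5120*((4 - 5) + (-1*(-⅛) + 12*(⅓)))/(25 + (4 - 5)) = -5120*(-1 + (⅛ + 4))/(25 - 1) = -5120*(-1 + 33/8)/24 = -5120*25/(24*8) = -640*25/24 = -2000/3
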